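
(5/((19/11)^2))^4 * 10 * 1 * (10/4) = 3349357515625/16983563041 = 197.21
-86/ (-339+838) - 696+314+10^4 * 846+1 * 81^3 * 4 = 5282105532/ 499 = 10585381.83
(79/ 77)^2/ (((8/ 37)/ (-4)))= -230917/ 11858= -19.47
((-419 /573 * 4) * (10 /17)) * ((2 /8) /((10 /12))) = -1676 /3247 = -0.52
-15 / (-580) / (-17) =-3 / 1972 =-0.00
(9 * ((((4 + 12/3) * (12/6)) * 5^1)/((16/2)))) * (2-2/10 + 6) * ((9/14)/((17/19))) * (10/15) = 40014/119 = 336.25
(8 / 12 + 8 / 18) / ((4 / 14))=35 / 9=3.89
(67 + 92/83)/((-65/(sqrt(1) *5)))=-5653/1079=-5.24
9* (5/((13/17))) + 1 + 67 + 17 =1870/13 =143.85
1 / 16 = 0.06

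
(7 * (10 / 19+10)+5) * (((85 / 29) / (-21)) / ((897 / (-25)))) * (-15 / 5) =-10625 / 11571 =-0.92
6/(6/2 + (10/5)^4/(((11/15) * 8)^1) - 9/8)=176/135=1.30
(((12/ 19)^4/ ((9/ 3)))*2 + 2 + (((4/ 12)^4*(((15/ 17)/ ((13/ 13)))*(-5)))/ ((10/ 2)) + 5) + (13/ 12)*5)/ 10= 2993702281/ 2392693560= 1.25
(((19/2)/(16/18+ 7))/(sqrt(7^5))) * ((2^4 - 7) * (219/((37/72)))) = 12133476 * sqrt(7)/901061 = 35.63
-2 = -2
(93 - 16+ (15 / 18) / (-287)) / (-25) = -132589 / 43050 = -3.08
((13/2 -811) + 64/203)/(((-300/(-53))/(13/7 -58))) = 2266882557/284200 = 7976.36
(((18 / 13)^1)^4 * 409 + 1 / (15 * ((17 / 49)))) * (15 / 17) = 10949871409 / 8254129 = 1326.59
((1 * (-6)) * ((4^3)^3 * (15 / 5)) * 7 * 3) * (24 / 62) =-38357586.58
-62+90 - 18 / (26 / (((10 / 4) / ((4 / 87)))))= -1003 / 104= -9.64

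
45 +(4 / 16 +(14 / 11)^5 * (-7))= 14091159 / 644204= 21.87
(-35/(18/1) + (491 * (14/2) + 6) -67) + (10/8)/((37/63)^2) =3377.68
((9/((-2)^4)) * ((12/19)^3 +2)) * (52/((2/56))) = 12650274/6859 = 1844.33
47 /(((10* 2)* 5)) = 47 /100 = 0.47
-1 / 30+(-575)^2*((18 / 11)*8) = 1428299989 / 330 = 4328181.78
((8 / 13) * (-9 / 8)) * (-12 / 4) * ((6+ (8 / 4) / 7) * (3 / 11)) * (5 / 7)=1620 / 637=2.54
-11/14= -0.79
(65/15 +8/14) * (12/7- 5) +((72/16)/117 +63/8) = -125395/15288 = -8.20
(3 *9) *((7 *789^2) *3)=352969407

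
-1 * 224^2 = -50176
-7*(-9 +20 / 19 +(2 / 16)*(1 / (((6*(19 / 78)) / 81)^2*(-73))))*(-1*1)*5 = -97450675 / 210824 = -462.24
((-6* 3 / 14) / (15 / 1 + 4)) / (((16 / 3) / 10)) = -135 / 1064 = -0.13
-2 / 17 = -0.12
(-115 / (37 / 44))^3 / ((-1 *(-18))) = -64777108000 / 455877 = -142093.39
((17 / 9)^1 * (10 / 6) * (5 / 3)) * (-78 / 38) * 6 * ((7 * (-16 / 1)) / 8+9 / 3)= 121550 / 171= 710.82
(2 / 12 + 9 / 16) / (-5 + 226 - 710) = -35 / 23472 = -0.00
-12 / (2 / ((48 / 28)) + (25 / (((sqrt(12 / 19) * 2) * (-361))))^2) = -1316928 / 128243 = -10.27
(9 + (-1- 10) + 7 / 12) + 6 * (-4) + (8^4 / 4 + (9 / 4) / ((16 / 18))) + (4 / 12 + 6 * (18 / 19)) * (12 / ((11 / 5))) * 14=29306203 / 20064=1460.64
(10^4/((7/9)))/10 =9000/7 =1285.71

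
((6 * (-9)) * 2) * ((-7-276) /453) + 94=161.47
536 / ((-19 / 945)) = -506520 / 19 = -26658.95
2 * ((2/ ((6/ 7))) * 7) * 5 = 490/ 3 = 163.33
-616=-616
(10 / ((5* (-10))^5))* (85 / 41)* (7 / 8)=-119 / 2050000000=-0.00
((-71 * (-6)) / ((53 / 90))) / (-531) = -4260 / 3127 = -1.36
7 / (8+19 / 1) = 7 / 27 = 0.26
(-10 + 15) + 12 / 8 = 13 / 2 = 6.50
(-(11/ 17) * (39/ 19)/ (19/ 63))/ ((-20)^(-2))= -10810800/ 6137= -1761.58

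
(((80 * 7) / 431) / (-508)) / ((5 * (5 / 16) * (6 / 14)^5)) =-7529536 / 66505455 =-0.11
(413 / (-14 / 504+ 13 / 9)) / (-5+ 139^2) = 1239 / 82093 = 0.02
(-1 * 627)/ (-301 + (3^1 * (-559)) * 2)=627/ 3655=0.17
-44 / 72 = -11 / 18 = -0.61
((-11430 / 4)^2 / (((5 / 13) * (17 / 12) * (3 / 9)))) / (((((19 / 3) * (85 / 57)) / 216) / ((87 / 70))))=12925990728612 / 10115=1277903186.22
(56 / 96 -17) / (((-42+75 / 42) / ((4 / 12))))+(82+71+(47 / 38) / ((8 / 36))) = 158.70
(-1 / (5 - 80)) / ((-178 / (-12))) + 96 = 213602 / 2225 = 96.00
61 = 61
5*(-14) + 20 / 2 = -60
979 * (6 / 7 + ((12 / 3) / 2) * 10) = 142934 / 7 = 20419.14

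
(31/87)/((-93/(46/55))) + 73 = 1047869/14355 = 73.00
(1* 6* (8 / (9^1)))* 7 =112 / 3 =37.33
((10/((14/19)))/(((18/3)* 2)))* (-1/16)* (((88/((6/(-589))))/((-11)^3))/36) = -55955/4390848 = -0.01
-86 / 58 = -43 / 29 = -1.48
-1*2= -2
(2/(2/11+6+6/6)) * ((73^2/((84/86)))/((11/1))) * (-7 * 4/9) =-916588/2133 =-429.72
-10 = -10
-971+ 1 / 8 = -7767 / 8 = -970.88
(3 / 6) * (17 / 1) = 17 / 2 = 8.50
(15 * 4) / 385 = 12 / 77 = 0.16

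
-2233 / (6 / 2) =-2233 / 3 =-744.33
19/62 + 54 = 3367/62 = 54.31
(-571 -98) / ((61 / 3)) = -2007 / 61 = -32.90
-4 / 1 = -4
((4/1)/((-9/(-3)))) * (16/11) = 64/33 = 1.94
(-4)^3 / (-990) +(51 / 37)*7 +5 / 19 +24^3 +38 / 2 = 4820628011 / 347985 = 13852.98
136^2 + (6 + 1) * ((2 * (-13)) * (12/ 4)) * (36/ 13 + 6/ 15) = 83828/ 5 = 16765.60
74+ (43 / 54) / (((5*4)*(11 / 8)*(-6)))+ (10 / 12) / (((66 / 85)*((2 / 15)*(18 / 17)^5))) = 199646945617 / 2494229760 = 80.04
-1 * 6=-6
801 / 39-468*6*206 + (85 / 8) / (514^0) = -60155351 / 104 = -578416.84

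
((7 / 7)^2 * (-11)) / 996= -11 / 996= -0.01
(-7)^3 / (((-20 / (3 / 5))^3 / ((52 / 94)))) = 120393 / 23500000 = 0.01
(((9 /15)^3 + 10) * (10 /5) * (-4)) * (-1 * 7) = 71512 /125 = 572.10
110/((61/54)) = 5940/61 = 97.38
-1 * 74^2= -5476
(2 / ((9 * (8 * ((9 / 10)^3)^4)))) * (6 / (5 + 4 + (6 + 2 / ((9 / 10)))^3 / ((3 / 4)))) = 500000000000 / 635593918423131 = 0.00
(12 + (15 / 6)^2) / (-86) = -73 / 344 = -0.21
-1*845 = -845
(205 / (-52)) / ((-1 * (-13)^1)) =-0.30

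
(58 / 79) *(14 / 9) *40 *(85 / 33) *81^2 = 772007.36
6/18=0.33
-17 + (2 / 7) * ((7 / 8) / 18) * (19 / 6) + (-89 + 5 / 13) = -592889 / 5616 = -105.57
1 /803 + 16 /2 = 6425 /803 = 8.00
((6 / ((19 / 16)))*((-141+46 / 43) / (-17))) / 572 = 13128 / 180557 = 0.07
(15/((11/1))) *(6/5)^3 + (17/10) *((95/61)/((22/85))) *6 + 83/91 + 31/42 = 299418844/4579575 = 65.38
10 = 10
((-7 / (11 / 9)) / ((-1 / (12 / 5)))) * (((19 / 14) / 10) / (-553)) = -0.00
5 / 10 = 1 / 2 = 0.50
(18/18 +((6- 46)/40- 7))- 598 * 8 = -4791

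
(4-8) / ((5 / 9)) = -7.20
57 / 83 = 0.69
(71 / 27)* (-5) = -355 / 27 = -13.15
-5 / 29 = -0.17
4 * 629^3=995432756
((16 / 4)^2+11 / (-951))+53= 65608 / 951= 68.99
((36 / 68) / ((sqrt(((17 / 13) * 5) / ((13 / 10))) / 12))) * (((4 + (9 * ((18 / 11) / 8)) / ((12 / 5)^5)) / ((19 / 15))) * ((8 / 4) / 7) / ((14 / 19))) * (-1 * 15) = -2863091205 * sqrt(34) / 319019008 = -52.33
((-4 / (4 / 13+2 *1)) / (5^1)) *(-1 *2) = 0.69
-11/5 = -2.20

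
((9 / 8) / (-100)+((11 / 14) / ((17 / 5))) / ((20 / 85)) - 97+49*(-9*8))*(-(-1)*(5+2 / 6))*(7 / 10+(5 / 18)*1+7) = -7285748117 / 47250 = -154195.73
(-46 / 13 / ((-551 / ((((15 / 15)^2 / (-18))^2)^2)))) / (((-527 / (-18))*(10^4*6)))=23 / 660456678960000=0.00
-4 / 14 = -0.29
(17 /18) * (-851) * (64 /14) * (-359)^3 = 10709811076688 /63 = 169997001217.27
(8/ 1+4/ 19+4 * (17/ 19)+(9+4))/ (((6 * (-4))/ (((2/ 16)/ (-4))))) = 157/ 4864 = 0.03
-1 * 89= -89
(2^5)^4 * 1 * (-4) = -4194304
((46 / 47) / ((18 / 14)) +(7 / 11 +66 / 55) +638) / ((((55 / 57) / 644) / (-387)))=-165460488.06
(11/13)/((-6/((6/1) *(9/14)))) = -99/182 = -0.54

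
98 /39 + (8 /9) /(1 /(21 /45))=5138 /1755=2.93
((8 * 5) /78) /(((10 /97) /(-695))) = -134830 /39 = -3457.18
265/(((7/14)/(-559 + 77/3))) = -848000/3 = -282666.67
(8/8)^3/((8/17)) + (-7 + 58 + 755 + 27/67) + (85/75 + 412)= 9822157/8040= 1221.66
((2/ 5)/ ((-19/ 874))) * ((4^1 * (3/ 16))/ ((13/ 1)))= -69/ 65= -1.06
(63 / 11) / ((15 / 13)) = 273 / 55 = 4.96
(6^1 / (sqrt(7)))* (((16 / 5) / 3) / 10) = 16* sqrt(7) / 175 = 0.24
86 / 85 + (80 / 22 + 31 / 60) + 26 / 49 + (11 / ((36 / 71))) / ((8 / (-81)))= -941051137 / 4398240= -213.96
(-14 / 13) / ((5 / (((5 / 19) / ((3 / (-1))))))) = 14 / 741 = 0.02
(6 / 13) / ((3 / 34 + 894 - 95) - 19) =68 / 114933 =0.00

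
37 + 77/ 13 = 558/ 13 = 42.92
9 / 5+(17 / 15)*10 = 197 / 15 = 13.13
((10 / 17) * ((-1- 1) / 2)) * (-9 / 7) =0.76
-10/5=-2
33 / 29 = 1.14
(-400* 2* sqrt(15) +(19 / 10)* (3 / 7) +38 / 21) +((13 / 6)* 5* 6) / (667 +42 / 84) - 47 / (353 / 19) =421019 / 2199190 - 800* sqrt(15) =-3098.20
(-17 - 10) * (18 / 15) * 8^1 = -1296 / 5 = -259.20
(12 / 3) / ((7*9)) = 4 / 63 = 0.06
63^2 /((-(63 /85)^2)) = -7225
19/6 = 3.17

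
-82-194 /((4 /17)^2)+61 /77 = -2208565 /616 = -3585.33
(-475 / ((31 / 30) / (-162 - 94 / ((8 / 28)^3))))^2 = 14275261310765625 / 3844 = 3713647583445.79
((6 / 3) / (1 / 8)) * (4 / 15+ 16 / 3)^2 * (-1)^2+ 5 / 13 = 163197 / 325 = 502.14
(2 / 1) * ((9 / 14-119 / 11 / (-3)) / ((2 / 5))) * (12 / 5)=3926 / 77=50.99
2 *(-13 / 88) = -13 / 44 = -0.30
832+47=879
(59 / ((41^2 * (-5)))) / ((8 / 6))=-177 / 33620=-0.01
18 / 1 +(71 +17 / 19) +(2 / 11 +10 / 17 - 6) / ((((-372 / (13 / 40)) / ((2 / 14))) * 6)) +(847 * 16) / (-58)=-1542883831471 / 10732333920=-143.76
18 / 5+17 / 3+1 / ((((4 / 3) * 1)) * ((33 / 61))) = 7031 / 660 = 10.65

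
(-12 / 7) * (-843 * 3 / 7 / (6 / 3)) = 15174 / 49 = 309.67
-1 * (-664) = 664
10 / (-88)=-5 / 44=-0.11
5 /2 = 2.50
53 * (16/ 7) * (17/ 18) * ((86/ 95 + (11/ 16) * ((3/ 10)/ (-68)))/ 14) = 9884977/ 1340640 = 7.37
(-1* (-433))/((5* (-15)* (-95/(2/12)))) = 433/42750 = 0.01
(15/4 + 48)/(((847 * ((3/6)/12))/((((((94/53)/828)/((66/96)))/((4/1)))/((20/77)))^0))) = 1242/847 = 1.47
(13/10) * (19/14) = 247/140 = 1.76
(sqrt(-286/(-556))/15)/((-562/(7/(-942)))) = 7 * sqrt(39754)/2207614680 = 0.00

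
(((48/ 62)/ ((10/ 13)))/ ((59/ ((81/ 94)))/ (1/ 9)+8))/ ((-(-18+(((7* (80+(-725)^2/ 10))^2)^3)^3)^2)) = -1786706395136/ 273050619730078175036700822977469571641125904084336940291357534353425584808210080703644507153343759659992311013723541943697036981229833679162814968530694673581975682000288660262194858972521728136685588476365922664265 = -0.00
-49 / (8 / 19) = -931 / 8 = -116.38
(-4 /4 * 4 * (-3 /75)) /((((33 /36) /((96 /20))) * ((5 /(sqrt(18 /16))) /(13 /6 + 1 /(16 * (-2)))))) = 0.38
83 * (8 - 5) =249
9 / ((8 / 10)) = 45 / 4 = 11.25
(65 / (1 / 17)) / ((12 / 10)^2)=27625 / 36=767.36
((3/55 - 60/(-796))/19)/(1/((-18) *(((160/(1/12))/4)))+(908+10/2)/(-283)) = -695392128/328094887373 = -0.00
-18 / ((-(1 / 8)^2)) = 1152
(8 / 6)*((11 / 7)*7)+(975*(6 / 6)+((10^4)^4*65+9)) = 1950000000000002996 / 3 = 650000000000000998.67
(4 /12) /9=0.04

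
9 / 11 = 0.82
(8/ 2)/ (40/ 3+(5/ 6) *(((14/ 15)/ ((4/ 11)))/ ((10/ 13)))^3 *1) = 129600000/ 1435003001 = 0.09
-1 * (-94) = 94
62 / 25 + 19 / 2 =599 / 50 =11.98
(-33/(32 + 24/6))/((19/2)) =-11/114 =-0.10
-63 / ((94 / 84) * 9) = -294 / 47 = -6.26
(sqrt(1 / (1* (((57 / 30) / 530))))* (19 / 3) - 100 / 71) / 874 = -50 / 31027 +5* sqrt(1007) / 1311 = 0.12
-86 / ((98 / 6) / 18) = -4644 / 49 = -94.78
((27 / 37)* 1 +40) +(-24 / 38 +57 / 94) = 2689837 / 66082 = 40.70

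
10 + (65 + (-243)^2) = 59124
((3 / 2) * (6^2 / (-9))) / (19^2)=-6 / 361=-0.02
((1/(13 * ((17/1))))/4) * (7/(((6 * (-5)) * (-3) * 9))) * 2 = 7/358020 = 0.00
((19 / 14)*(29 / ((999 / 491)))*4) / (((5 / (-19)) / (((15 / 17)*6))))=-20561116 / 13209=-1556.60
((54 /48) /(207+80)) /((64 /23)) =207 /146944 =0.00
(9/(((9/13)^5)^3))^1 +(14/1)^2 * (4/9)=53178715823500693/22876792454961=2324.57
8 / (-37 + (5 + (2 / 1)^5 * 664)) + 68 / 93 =60143 / 82212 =0.73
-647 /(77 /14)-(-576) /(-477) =-69286 /583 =-118.84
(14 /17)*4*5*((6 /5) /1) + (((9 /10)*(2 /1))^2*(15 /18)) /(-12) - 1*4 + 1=11247 /680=16.54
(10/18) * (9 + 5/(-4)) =155/36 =4.31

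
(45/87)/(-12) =-5/116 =-0.04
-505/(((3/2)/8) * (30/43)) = -34744/9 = -3860.44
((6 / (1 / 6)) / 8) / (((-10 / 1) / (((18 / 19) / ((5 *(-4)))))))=81 / 3800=0.02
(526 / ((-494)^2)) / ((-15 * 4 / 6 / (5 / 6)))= -263 / 1464216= -0.00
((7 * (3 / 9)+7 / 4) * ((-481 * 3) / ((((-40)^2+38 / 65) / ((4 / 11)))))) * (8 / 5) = -2.14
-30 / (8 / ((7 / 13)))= -105 / 52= -2.02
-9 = -9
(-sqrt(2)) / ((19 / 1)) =-sqrt(2) / 19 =-0.07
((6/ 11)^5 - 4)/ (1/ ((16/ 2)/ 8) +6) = -636428/ 1127357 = -0.56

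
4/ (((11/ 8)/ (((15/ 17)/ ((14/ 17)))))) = 240/ 77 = 3.12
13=13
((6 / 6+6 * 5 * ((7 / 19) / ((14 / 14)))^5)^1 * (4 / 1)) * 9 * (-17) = -1823949108 / 2476099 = -736.62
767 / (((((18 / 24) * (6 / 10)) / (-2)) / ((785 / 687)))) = -3895.16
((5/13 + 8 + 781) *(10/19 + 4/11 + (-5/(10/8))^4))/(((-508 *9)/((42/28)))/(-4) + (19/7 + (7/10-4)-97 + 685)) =50283800/334609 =150.28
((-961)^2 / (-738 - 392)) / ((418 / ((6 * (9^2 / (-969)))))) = 74805201 / 76282910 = 0.98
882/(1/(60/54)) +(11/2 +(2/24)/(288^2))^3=1146.38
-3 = -3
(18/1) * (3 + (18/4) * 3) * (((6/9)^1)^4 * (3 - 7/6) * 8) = 860.44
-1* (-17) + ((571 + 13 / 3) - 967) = -1124 / 3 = -374.67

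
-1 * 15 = -15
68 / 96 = 17 / 24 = 0.71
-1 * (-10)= 10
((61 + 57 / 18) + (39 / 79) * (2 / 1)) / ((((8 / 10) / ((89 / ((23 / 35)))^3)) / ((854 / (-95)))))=-398585512701005875 / 219152004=-1818762801.28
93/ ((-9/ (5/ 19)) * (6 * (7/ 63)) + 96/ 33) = -5115/ 1094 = -4.68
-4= -4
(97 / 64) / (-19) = -97 / 1216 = -0.08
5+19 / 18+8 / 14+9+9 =3103 / 126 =24.63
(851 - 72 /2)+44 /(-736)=149949 /184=814.94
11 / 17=0.65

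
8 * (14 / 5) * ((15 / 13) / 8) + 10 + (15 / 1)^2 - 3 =3058 / 13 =235.23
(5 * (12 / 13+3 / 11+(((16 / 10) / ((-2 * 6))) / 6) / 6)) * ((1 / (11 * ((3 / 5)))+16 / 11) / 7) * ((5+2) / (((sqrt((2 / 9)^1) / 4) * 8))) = 2439431 * sqrt(2) / 339768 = 10.15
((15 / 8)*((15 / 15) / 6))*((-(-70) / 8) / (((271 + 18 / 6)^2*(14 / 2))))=25 / 4804864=0.00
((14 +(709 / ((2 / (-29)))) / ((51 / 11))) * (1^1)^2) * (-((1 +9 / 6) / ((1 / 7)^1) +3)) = 9214463 / 204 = 45168.94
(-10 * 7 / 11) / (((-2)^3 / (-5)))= -175 / 44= -3.98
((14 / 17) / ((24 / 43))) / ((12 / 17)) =301 / 144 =2.09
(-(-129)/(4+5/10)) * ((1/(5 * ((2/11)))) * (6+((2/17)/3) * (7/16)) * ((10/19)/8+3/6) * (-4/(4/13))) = -129823837/93024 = -1395.60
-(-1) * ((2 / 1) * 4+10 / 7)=66 / 7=9.43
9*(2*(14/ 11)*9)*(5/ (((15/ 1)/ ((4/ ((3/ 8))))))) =8064/ 11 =733.09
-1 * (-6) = 6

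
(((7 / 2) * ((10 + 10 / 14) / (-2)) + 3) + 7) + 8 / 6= -89 / 12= -7.42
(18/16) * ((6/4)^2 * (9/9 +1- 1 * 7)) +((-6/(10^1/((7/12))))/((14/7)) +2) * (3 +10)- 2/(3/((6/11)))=18841/1760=10.71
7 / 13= 0.54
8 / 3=2.67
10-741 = -731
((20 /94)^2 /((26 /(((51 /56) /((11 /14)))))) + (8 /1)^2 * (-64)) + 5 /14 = -9056317884 /2211209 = -4095.64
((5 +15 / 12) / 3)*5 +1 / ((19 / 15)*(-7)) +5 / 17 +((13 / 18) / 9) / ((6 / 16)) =23761433 / 2197692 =10.81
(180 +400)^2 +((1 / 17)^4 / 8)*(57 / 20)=4495434304057 / 13363360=336400.00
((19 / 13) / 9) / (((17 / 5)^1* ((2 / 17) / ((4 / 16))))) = 95 / 936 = 0.10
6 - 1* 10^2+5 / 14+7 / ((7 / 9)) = -1185 / 14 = -84.64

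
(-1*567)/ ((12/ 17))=-3213/ 4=-803.25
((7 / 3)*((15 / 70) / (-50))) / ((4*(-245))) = 1 / 98000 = 0.00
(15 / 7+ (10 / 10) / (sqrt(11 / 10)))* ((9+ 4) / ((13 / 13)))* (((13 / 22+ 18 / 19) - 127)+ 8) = -9574305 / 2926 - 638287* sqrt(110) / 4598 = -4728.09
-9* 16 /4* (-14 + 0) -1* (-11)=515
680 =680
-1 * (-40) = 40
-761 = -761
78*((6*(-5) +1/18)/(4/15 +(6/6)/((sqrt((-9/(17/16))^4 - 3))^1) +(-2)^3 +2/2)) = 50625575*sqrt(429731133)/1461222831836 +506872884903385/1461222831836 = 347.60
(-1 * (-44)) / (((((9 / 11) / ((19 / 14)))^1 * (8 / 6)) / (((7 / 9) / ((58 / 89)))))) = 204611 / 3132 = 65.33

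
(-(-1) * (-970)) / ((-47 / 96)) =93120 / 47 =1981.28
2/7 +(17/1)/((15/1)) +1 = 254/105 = 2.42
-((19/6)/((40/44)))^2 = -43681/3600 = -12.13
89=89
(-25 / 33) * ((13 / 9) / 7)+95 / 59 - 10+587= 578.45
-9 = -9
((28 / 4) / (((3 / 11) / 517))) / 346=39809 / 1038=38.35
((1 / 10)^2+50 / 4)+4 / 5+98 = 11131 / 100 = 111.31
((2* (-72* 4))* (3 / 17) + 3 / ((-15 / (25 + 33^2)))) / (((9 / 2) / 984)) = -70945.76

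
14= 14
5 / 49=0.10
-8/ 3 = -2.67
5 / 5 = 1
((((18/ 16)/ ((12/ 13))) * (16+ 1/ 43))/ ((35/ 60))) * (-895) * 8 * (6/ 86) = -16723.01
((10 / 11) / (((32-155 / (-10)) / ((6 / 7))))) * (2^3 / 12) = 16 / 1463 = 0.01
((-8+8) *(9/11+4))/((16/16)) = 0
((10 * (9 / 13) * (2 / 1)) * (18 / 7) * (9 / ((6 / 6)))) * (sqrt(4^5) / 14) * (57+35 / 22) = 300697920 / 7007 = 42913.93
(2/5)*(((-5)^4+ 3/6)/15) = 417/25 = 16.68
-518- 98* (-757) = 73668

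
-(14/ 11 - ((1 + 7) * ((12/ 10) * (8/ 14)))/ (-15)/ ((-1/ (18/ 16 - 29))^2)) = -549469/ 1925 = -285.44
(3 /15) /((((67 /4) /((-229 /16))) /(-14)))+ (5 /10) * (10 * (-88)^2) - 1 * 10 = 25937303 /670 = 38712.39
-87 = -87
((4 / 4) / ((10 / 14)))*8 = 56 / 5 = 11.20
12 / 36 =1 / 3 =0.33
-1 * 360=-360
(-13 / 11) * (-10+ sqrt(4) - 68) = 988 / 11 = 89.82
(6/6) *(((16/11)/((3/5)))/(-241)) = -80/7953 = -0.01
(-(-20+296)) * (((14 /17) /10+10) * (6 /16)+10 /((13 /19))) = -11220987 /2210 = -5077.37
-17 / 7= -2.43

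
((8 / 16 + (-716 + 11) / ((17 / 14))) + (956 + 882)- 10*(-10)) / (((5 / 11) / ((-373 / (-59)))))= 189431407 / 10030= 18886.48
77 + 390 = 467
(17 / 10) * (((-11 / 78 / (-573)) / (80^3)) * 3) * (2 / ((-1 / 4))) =-187 / 9534720000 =-0.00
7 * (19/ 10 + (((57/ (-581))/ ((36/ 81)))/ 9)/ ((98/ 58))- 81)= -45046223/ 81340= -553.80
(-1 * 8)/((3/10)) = -80/3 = -26.67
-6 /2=-3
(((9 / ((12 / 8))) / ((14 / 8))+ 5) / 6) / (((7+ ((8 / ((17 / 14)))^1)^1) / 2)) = 1003 / 4851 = 0.21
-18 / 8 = -9 / 4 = -2.25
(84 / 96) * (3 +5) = 7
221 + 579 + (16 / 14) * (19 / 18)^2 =454322 / 567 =801.27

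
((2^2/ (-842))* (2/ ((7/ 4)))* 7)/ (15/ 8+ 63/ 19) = -2432/ 332169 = -0.01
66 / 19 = 3.47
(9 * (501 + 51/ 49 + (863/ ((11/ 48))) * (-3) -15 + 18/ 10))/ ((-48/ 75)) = 655407315/ 4312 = 151996.13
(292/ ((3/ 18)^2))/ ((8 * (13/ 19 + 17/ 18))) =449388/ 557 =806.80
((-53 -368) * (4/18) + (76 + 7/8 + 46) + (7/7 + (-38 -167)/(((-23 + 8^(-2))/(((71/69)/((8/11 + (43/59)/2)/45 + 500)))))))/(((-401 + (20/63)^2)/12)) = -2855585696269327749/3144597719199452018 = -0.91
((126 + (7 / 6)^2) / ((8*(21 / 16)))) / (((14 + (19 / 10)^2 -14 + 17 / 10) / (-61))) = -1997750 / 14337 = -139.34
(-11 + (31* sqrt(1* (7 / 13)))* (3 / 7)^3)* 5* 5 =-275 + 20925* sqrt(91) / 4459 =-230.23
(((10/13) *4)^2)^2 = 2560000/28561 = 89.63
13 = 13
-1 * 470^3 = -103823000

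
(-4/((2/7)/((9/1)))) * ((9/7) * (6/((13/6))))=-448.62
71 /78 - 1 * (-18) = 18.91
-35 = -35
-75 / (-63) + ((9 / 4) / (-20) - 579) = -970909 / 1680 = -577.92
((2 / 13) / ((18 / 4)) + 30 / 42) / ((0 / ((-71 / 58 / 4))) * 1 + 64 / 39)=0.46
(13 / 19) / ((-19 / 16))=-0.58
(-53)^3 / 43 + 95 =-3367.26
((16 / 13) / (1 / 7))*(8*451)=404096 / 13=31084.31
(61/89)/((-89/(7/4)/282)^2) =59424309/2819876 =21.07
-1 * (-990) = 990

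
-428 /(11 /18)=-7704 /11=-700.36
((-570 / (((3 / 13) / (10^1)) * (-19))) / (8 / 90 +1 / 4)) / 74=117000 / 2257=51.84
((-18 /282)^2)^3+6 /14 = 32337651090 /75454507303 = 0.43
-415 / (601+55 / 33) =-1245 / 1808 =-0.69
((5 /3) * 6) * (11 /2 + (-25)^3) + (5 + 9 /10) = -156189.10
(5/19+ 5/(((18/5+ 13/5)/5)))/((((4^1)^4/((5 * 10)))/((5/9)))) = 158125/339264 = 0.47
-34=-34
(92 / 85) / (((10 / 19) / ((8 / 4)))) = 1748 / 425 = 4.11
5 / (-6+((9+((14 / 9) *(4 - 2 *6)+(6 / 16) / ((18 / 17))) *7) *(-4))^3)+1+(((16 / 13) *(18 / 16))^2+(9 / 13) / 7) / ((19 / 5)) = 181393131521774 / 118515578634011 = 1.53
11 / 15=0.73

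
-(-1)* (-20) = -20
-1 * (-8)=8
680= 680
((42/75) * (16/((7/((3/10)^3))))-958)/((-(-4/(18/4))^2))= 121242501/100000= 1212.43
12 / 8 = 3 / 2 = 1.50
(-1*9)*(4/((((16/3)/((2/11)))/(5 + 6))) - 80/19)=927/38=24.39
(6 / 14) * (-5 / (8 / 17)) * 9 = -2295 / 56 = -40.98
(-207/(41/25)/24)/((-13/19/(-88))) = -360525/533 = -676.41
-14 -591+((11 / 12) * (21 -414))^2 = 2066801 / 16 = 129175.06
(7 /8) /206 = 7 /1648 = 0.00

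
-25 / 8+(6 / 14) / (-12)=-177 / 56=-3.16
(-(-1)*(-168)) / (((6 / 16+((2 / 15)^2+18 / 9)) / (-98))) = 29635200 / 4307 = 6880.71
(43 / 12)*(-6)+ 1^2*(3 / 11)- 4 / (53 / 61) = -30119 / 1166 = -25.83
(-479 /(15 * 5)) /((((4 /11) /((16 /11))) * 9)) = -1916 /675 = -2.84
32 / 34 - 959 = -16287 / 17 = -958.06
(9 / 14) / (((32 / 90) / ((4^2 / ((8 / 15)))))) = 6075 / 112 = 54.24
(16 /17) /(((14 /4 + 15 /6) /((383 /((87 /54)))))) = 18384 /493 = 37.29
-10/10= -1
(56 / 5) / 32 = 7 / 20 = 0.35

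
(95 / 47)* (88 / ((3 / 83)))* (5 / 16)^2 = 2168375 / 4512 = 480.58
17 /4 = 4.25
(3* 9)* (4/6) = 18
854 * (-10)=-8540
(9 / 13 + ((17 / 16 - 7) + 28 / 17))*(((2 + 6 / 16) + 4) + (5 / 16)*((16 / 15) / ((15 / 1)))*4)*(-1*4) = 759139 / 8160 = 93.03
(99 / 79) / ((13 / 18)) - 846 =-867060 / 1027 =-844.26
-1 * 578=-578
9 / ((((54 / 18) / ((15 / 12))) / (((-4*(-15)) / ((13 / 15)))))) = 259.62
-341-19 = -360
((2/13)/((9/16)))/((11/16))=512/1287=0.40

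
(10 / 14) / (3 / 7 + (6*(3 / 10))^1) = 25 / 78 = 0.32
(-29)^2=841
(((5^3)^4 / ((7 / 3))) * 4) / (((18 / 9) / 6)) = 1255580357.14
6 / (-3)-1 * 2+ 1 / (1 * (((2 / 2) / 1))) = -3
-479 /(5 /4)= -1916 /5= -383.20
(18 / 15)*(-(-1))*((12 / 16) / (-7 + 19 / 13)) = -13 / 80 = -0.16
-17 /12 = -1.42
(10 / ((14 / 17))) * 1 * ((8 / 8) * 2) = 24.29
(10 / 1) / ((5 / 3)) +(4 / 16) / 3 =73 / 12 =6.08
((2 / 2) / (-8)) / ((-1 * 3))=1 / 24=0.04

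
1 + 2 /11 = 13 /11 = 1.18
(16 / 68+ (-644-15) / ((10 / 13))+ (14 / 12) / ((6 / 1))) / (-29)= 29.53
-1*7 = -7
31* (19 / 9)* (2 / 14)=589 / 63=9.35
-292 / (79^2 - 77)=-0.05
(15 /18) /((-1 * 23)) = -5 /138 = -0.04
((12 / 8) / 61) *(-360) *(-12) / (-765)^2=16 / 88145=0.00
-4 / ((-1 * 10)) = 2 / 5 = 0.40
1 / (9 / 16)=16 / 9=1.78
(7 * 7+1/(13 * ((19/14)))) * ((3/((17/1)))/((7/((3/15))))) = 5193/20995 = 0.25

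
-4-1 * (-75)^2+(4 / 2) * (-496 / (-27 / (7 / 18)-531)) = -23651743 / 4203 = -5627.35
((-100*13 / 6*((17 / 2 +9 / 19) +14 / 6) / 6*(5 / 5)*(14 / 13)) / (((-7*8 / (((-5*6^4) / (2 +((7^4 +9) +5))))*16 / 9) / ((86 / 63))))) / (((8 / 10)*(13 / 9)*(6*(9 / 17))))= -588911875 / 133727776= -4.40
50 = 50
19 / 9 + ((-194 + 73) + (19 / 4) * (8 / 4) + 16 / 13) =-25309 / 234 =-108.16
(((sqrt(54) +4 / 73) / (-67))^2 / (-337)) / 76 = -143891 / 306343608086 - 6 * sqrt(6) / 2098243891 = -0.00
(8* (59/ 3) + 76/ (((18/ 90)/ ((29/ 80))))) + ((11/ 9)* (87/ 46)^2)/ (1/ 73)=1949579/ 3174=614.23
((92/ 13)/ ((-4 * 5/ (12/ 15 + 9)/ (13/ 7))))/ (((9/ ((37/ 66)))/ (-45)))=5957/ 330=18.05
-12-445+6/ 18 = -1370/ 3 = -456.67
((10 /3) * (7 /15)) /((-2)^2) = 7 /18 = 0.39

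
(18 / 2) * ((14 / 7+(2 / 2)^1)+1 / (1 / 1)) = 36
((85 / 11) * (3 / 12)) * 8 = 15.45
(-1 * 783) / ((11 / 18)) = -14094 / 11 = -1281.27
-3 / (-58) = 0.05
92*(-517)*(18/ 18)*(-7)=332948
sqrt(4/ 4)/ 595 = 1/ 595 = 0.00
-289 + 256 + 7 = -26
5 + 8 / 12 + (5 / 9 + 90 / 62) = 2141 / 279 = 7.67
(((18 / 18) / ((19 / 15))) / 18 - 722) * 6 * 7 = -576121 / 19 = -30322.16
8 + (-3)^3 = -19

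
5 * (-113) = -565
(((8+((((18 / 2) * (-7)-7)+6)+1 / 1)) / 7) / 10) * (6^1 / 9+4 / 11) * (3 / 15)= -17 / 105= -0.16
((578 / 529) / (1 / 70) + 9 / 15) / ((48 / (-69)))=-203887 / 1840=-110.81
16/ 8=2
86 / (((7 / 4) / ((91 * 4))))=17888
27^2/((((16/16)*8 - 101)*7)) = -243/217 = -1.12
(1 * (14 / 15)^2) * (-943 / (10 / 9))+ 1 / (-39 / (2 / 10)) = -3604171 / 4875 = -739.32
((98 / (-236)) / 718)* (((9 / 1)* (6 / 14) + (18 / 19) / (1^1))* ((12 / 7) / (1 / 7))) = -13419 / 402439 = -0.03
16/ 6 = 8/ 3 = 2.67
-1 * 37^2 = -1369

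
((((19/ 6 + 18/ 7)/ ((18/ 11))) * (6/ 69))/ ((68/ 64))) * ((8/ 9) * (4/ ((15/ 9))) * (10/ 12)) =339328/ 665091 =0.51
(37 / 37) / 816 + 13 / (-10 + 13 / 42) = -445129 / 332112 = -1.34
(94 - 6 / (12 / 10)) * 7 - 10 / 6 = 621.33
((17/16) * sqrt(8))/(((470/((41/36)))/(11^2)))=84337 * sqrt(2)/135360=0.88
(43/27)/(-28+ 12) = -43/432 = -0.10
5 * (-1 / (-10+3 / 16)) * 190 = 15200 / 157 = 96.82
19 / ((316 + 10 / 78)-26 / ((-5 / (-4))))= 195 / 3031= 0.06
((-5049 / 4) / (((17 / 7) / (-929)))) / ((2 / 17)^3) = 9488923983 / 32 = 296528874.47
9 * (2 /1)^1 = 18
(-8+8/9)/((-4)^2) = -4/9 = -0.44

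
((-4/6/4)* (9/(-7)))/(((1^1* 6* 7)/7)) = 1/28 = 0.04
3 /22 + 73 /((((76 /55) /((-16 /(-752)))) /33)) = 1462803 /39292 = 37.23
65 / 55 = 13 / 11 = 1.18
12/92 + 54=1245/23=54.13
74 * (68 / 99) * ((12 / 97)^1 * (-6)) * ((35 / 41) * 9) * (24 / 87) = -101445120 / 1268663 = -79.96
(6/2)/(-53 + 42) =-0.27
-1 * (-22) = 22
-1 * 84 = -84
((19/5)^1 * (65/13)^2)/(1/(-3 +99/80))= -2679/16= -167.44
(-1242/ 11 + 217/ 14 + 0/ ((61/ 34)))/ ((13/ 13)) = -2143/ 22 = -97.41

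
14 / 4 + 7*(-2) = -10.50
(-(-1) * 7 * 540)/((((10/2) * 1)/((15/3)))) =3780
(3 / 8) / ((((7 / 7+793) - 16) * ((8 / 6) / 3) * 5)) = 27 / 124480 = 0.00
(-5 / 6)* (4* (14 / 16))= -35 / 12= -2.92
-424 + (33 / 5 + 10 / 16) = -16671 / 40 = -416.78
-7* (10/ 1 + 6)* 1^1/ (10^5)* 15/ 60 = -7/ 25000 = -0.00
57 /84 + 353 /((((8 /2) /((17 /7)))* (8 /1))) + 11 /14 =6329 /224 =28.25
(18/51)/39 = 2/221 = 0.01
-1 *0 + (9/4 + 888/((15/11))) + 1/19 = 248331/380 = 653.50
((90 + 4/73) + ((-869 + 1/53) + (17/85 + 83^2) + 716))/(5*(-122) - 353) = -137128/19345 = -7.09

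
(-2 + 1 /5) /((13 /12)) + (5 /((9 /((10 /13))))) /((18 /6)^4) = -1.66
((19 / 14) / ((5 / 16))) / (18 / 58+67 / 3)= 6612 / 34475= 0.19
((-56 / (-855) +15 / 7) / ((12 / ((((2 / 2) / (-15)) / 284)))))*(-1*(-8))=-13217 / 38244150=-0.00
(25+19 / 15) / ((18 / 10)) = 394 / 27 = 14.59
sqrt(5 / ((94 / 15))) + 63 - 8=5*sqrt(282) / 94 + 55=55.89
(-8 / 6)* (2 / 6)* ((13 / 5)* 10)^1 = -104 / 9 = -11.56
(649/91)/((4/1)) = 649/364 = 1.78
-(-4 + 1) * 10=30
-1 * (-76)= 76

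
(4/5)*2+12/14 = 86/35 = 2.46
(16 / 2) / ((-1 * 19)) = -8 / 19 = -0.42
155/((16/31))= 4805/16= 300.31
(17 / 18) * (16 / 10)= 1.51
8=8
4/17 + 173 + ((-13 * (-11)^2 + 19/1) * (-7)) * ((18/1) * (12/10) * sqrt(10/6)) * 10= 3033555.76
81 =81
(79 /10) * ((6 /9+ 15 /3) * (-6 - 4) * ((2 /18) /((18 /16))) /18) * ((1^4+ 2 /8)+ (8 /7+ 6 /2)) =-202793 /15309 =-13.25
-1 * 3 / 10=-3 / 10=-0.30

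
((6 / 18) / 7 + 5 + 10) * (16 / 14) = 2528 / 147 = 17.20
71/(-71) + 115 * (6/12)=113/2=56.50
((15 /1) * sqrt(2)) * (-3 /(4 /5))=-225 * sqrt(2) /4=-79.55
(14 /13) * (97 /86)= 679 /559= 1.21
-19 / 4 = -4.75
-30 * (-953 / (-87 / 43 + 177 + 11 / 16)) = 19669920 / 120857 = 162.75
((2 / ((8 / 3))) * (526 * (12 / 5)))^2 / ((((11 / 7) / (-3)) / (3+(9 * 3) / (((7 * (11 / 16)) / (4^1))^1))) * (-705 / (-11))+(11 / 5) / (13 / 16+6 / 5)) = -7068330031644 / 1785025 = -3959793.30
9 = 9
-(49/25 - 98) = 2401/25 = 96.04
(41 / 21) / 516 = 41 / 10836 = 0.00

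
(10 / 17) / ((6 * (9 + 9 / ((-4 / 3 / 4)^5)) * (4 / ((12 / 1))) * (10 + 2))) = -5 / 444312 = -0.00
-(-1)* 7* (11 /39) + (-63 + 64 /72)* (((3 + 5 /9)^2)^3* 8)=-62422931917193 /62178597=-1003929.57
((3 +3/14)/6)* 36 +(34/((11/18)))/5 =11709/385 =30.41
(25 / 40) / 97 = 5 / 776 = 0.01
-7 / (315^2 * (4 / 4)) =-1 / 14175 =-0.00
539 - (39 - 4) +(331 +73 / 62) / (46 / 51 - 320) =507479607 / 1008988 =502.96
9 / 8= 1.12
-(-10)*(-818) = -8180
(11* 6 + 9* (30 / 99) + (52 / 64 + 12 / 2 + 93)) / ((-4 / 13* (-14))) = 385619 / 9856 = 39.13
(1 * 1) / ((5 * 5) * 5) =1 / 125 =0.01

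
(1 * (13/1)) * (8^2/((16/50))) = 2600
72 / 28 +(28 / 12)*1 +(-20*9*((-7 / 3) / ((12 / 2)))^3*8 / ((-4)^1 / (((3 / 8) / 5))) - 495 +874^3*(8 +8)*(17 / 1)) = 274571206413311 / 1512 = 181594713236.32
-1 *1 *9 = -9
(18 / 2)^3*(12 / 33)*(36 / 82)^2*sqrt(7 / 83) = 944784*sqrt(581) / 1534753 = 14.84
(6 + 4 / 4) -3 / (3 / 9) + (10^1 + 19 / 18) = 163 / 18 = 9.06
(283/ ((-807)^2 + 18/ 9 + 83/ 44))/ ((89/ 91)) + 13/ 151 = 33325084871/ 385096251753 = 0.09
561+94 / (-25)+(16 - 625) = -1294 / 25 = -51.76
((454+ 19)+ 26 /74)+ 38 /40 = 350983 /740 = 474.30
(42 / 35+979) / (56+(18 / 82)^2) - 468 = -212229199 / 471085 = -450.51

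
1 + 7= 8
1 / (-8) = -1 / 8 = -0.12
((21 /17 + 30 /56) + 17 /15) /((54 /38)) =394003 /192780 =2.04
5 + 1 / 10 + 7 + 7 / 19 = 2369 / 190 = 12.47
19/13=1.46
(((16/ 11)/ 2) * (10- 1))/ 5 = 72/ 55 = 1.31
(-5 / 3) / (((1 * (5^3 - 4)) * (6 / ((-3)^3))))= 15 / 242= 0.06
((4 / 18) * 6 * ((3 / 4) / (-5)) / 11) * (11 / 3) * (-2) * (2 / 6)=2 / 45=0.04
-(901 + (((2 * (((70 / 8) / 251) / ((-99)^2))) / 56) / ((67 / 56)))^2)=-97908998684767425181 / 108667035166223556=-901.00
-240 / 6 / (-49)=40 / 49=0.82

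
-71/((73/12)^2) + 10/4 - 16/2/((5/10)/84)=-14318155/10658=-1343.42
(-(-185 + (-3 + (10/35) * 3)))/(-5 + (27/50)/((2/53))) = 131000/6517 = 20.10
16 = 16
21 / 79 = 0.27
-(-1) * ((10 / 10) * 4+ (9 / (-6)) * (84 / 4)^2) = -1315 / 2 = -657.50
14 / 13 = 1.08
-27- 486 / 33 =-459 / 11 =-41.73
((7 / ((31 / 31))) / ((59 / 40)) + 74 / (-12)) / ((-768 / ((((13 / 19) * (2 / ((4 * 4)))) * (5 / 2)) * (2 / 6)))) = 0.00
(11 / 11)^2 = 1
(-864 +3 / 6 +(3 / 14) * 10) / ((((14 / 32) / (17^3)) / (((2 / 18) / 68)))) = -6970102 / 441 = -15805.22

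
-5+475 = 470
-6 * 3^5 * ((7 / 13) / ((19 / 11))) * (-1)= 112266 / 247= 454.52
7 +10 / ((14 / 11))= 104 / 7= 14.86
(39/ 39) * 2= 2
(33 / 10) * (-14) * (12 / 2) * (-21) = 29106 / 5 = 5821.20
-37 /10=-3.70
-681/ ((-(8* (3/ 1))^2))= 227/ 192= 1.18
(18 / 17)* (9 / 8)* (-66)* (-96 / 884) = 8.54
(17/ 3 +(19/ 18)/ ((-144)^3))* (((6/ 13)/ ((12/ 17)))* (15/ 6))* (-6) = -25888479665/ 465813504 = -55.58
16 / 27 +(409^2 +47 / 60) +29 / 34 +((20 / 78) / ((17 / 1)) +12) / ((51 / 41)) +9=339418724441 / 2028780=167301.89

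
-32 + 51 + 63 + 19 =101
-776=-776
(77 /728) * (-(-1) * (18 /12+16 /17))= 913 /3536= 0.26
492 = 492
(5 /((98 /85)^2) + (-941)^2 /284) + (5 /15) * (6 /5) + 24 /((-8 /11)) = 2632969172 /852355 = 3089.05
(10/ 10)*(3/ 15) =1/ 5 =0.20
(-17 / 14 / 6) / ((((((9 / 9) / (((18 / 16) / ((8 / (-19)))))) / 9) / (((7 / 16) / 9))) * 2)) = 969 / 8192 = 0.12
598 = 598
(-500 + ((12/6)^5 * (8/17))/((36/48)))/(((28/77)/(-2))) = 134618/51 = 2639.57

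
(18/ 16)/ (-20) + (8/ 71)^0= 0.94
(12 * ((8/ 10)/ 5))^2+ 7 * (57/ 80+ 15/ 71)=7208469/ 710000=10.15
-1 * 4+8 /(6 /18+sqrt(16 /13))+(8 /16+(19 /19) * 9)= 11.05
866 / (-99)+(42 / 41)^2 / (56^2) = -23291045 / 2662704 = -8.75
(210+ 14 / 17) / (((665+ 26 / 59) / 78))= 5497856 / 222479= 24.71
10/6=5/3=1.67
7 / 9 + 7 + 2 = 88 / 9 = 9.78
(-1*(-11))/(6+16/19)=209/130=1.61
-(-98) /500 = 49 /250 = 0.20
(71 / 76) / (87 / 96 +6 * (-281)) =-568 / 1024537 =-0.00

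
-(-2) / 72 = 0.03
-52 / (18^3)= -13 / 1458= -0.01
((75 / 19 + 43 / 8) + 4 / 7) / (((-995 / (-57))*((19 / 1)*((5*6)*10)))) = 10527 / 105868000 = 0.00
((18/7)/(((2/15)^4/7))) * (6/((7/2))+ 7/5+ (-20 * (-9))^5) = 602654094009932625/56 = 10761680250177368.30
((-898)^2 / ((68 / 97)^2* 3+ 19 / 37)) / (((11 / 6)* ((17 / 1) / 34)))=3368830124784 / 7612385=442545.95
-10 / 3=-3.33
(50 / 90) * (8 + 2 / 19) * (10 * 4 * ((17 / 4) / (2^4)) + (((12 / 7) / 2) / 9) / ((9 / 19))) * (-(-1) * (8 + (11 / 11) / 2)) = 15305015 / 36936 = 414.37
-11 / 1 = -11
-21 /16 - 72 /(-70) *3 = 993 /560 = 1.77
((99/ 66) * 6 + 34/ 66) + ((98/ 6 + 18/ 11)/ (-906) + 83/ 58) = 4736803/ 433521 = 10.93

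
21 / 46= 0.46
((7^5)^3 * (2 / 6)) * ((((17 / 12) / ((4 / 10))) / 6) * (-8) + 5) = 23737807549715 / 54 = 439589028698.43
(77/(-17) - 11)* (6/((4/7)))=-2772/17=-163.06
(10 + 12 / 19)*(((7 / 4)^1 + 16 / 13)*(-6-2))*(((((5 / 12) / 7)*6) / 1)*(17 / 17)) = -156550 / 1729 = -90.54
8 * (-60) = -480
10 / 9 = 1.11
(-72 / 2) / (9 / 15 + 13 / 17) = -765 / 29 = -26.38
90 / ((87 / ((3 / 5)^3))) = 162 / 725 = 0.22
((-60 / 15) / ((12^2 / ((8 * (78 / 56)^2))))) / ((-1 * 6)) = 169 / 2352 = 0.07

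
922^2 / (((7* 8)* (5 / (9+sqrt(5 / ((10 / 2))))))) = 212521 / 7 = 30360.14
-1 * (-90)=90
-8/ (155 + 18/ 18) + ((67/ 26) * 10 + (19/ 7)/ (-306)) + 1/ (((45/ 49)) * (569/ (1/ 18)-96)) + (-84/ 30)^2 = 59240631479/ 1765784475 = 33.55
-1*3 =-3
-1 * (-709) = 709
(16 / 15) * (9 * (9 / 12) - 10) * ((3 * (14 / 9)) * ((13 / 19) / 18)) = -0.61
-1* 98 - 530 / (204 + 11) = -4320 / 43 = -100.47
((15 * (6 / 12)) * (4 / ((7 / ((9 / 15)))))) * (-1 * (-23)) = 414 / 7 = 59.14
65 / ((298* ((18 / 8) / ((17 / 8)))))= 1105 / 5364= 0.21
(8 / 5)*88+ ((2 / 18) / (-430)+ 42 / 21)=110527 / 774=142.80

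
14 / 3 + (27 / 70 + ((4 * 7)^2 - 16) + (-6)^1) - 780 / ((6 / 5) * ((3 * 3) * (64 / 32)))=460493 / 630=730.94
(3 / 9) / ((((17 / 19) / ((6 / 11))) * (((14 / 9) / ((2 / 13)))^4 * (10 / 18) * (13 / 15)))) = 6731586 / 166705730191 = 0.00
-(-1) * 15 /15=1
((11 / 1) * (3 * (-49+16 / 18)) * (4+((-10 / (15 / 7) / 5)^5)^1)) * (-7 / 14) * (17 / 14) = 50600316349 / 15946875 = 3173.06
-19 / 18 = -1.06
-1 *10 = -10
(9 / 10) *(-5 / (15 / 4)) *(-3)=18 / 5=3.60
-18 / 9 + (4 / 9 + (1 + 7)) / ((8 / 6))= 13 / 3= 4.33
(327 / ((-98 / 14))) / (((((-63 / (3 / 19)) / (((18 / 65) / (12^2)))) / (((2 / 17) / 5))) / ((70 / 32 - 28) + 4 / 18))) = -80333 / 592562880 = -0.00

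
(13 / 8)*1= 13 / 8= 1.62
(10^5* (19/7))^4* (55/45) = 143353100000000000000000000/21609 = 6633953445323707714378.27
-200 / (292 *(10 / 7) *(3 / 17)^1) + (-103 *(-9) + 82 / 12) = 135943 / 146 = 931.12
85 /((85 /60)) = 60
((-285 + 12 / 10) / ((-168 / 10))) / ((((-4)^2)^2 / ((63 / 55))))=387 / 5120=0.08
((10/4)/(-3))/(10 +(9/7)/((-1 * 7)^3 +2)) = -11935/143166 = -0.08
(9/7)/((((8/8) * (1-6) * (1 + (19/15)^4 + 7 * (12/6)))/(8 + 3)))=-1002375/6227872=-0.16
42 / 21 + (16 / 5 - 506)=-2504 / 5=-500.80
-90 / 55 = -18 / 11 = -1.64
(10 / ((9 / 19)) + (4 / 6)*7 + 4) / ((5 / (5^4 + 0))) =33500 / 9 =3722.22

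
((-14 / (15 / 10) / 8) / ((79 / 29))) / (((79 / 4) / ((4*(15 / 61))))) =-8120 / 380701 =-0.02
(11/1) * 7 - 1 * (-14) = 91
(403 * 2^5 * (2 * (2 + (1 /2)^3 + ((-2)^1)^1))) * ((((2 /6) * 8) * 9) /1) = 77376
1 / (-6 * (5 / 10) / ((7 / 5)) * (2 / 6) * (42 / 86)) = -43 / 15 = -2.87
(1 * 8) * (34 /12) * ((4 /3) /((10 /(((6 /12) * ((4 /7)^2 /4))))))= 272 /2205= 0.12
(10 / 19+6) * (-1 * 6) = -744 / 19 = -39.16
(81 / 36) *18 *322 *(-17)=-221697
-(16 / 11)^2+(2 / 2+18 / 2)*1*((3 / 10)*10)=3374 / 121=27.88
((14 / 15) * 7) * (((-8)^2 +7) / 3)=6958 / 45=154.62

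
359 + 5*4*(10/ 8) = 384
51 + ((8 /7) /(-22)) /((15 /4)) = 58889 /1155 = 50.99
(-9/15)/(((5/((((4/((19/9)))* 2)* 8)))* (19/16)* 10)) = -13824/45125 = -0.31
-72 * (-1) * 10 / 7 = 720 / 7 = 102.86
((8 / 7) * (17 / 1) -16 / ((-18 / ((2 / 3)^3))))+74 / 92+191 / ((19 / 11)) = 194866153 / 1486674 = 131.08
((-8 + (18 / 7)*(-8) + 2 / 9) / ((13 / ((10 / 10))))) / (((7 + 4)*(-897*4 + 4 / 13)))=893 / 16160760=0.00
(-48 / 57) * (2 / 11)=-32 / 209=-0.15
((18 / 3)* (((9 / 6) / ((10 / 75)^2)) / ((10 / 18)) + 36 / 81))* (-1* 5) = -54835 / 12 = -4569.58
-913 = -913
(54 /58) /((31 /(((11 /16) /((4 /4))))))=297 /14384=0.02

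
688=688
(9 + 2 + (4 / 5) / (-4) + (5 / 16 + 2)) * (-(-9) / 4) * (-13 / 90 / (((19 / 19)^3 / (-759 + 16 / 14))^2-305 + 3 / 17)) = 248784341 / 17795191424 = 0.01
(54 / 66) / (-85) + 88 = 82271 / 935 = 87.99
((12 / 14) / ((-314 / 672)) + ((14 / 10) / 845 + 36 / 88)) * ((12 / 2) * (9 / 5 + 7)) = -75.17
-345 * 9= -3105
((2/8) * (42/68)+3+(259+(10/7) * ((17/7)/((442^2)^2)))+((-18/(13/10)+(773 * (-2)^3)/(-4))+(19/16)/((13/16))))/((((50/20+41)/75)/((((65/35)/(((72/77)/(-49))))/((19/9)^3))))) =-37935570729129975/1184561481584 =-32024.99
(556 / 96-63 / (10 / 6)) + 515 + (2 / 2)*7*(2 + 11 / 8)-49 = 27457 / 60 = 457.62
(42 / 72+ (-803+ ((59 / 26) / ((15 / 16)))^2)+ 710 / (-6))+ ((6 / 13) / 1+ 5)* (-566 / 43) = -6453838577 / 6540300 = -986.78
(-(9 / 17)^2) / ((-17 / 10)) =810 / 4913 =0.16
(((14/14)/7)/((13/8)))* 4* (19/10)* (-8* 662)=-1609984/455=-3538.43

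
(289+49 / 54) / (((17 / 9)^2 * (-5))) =-9393 / 578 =-16.25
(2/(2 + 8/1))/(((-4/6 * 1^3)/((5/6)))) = -0.25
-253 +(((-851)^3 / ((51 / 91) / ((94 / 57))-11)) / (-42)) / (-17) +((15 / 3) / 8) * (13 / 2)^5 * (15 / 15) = 104730759888505 / 1190537472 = 87969.31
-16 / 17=-0.94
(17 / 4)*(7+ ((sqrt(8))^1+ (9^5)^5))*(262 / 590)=2227*sqrt(2) / 590+ 399689704647438928797840028 / 295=1354880354737081114568955.00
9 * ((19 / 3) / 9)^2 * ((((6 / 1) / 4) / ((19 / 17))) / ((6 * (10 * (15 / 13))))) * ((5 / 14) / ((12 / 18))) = 4199 / 90720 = 0.05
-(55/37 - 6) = 167/37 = 4.51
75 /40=15 /8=1.88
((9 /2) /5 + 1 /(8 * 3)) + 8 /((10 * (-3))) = 27 /40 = 0.68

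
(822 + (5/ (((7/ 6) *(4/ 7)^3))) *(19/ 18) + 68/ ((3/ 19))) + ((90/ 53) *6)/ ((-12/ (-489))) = 17218811/ 10176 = 1692.10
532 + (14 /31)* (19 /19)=16506 /31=532.45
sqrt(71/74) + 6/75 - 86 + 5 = -2023/25 + sqrt(5254)/74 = -79.94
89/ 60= 1.48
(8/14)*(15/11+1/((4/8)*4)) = 82/77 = 1.06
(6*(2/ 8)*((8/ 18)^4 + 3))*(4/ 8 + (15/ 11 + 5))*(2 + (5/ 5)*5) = 21075523/ 96228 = 219.02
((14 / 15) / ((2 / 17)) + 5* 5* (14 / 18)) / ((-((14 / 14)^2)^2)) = -1232 / 45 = -27.38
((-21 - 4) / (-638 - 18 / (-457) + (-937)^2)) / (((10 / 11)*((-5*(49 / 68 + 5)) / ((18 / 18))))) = 170918 / 155965770865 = 0.00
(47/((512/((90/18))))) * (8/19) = 235/1216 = 0.19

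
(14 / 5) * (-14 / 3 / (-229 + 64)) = 196 / 2475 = 0.08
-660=-660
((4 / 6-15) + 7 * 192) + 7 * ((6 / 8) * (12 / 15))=1333.87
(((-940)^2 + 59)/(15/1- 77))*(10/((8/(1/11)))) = -1619.61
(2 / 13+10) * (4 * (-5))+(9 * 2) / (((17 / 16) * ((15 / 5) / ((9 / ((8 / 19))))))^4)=39301172304 / 1085773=36196.49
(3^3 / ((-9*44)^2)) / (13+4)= 1 / 98736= 0.00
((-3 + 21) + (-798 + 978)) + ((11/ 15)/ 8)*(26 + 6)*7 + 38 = 3848/ 15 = 256.53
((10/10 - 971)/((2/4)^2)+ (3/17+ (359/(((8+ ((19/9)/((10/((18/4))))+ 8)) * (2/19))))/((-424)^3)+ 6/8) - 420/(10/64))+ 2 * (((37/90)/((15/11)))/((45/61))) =-14602561644731957621/2223879367392000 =-6566.26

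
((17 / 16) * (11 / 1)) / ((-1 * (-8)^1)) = 1.46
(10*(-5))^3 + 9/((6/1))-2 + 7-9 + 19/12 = -1500011/12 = -125000.92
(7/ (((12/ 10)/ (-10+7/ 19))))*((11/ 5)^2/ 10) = -51667/ 1900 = -27.19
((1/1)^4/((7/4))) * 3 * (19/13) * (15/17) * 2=6840/1547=4.42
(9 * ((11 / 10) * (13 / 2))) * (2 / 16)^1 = 1287 / 160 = 8.04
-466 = -466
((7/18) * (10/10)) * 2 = 7/9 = 0.78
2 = 2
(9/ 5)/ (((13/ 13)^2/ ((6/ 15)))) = 18/ 25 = 0.72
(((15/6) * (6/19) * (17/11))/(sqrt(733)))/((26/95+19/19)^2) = 121125 * sqrt(733)/118050383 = 0.03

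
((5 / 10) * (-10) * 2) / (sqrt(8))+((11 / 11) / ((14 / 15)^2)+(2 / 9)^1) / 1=2417 / 1764 - 5 * sqrt(2) / 2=-2.17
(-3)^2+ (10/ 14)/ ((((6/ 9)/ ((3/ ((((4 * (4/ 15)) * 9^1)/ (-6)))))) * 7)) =6831/ 784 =8.71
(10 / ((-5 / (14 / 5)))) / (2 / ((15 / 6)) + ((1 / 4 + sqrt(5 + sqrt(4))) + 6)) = -15792 / 17081 + 2240* sqrt(7) / 17081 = -0.58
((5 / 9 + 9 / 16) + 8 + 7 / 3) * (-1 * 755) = -1244995 / 144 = -8645.80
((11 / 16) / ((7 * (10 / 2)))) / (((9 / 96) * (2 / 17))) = 187 / 105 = 1.78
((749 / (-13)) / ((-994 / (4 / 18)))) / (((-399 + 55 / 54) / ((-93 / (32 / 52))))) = 29853 / 6103444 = 0.00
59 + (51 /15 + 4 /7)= 2204 /35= 62.97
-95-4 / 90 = -4277 / 45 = -95.04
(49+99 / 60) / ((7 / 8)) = 2026 / 35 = 57.89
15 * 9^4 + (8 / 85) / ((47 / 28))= 393168149 / 3995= 98415.06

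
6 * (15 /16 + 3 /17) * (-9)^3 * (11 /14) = -7289271 /1904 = -3828.40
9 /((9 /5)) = 5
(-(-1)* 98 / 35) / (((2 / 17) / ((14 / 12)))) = 833 / 30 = 27.77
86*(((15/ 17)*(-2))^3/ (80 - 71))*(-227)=58566000/ 4913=11920.62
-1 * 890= -890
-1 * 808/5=-808/5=-161.60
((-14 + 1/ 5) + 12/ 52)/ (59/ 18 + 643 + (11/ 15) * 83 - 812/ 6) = -15876/ 669019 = -0.02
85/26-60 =-1475/26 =-56.73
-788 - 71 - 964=-1823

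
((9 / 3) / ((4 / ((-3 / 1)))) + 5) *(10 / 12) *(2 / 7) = 55 / 84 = 0.65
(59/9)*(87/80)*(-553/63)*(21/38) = -946183/27360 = -34.58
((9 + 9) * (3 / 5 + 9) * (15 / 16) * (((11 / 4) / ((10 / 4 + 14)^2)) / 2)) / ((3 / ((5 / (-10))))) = -0.14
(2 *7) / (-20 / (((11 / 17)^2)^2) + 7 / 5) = -1024870 / 8249613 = -0.12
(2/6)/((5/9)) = 3/5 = 0.60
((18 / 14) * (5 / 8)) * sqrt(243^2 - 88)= 45 * sqrt(58961) / 56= 195.12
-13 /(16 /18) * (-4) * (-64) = -3744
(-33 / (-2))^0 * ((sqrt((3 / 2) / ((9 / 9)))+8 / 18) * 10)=40 / 9+5 * sqrt(6)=16.69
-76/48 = -19/12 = -1.58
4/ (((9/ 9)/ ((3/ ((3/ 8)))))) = 32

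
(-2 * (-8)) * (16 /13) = 256 /13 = 19.69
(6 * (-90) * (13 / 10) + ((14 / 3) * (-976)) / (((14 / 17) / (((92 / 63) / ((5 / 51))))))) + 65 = -26150543 / 315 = -83017.60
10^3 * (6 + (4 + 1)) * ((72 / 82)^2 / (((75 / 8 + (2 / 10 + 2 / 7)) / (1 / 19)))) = 362880000 / 8016689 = 45.27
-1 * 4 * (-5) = 20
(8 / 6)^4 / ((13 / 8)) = 2048 / 1053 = 1.94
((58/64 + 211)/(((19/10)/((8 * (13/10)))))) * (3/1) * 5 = 1322295/76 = 17398.62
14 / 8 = 7 / 4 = 1.75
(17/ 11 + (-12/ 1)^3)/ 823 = -18991/ 9053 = -2.10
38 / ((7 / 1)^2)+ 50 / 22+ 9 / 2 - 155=-158953 / 1078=-147.45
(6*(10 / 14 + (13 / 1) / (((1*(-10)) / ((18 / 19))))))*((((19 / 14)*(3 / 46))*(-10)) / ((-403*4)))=-774 / 454181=-0.00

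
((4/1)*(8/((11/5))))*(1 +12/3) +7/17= 13677/187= 73.14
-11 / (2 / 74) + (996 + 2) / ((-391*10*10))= -7957349 / 19550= -407.03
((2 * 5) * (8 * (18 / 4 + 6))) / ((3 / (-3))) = -840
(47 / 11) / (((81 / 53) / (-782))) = -1947962 / 891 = -2186.26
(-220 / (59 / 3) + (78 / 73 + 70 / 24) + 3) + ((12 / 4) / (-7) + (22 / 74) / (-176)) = -247994147 / 53544624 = -4.63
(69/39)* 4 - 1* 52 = -584/13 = -44.92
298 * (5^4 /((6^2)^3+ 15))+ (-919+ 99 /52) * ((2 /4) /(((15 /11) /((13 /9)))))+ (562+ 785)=14537875817 /16801560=865.27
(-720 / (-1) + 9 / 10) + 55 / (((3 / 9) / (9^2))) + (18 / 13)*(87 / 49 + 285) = 92256543 / 6370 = 14482.97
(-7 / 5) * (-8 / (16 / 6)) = 21 / 5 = 4.20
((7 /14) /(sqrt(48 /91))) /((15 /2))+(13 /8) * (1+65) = sqrt(273) /180+429 /4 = 107.34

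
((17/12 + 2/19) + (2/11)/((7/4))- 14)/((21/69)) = -4996543/122892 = -40.66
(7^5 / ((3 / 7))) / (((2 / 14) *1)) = 823543 / 3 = 274514.33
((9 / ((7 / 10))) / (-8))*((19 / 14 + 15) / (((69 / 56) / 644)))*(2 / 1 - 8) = 82440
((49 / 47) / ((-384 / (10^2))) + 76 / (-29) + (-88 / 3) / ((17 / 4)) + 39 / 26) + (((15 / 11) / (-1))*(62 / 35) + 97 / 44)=-485589603 / 57093344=-8.51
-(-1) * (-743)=-743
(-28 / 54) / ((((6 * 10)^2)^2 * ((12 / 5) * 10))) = -7 / 4199040000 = -0.00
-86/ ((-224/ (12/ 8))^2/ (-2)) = 0.01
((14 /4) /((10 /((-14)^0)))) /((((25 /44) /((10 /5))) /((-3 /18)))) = -77 /375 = -0.21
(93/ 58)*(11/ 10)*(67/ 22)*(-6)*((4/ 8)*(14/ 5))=-130851/ 2900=-45.12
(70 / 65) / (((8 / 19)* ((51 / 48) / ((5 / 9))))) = 2660 / 1989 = 1.34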